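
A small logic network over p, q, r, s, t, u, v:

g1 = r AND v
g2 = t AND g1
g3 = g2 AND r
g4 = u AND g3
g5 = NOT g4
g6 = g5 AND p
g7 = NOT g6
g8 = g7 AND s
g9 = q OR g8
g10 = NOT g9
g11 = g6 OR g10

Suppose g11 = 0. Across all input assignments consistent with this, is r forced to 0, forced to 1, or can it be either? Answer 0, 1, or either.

Both values of r occur among assignments with g11 = 0:
  r=0: p=0, q=0, r=0, s=1, t=0, u=0, v=0
  r=1: p=0, q=0, r=1, s=1, t=0, u=0, v=0

either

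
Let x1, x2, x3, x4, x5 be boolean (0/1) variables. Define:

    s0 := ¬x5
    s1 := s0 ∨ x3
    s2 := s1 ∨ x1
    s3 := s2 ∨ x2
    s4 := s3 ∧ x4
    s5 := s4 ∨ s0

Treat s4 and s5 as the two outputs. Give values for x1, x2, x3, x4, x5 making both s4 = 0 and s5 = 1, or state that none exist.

Check with x1=0, x2=1, x3=1, x4=0, x5=0:
s0 = ¬x5 = ¬0 = 1
s1 = s0 ∨ x3 = 1 ∨ 1 = 1
s2 = s1 ∨ x1 = 1 ∨ 0 = 1
s3 = s2 ∨ x2 = 1 ∨ 1 = 1
s4 = s3 ∧ x4 = 1 ∧ 0 = 0
s5 = s4 ∨ s0 = 0 ∨ 1 = 1
So s4 = 0 and s5 = 1.

x1=0, x2=1, x3=1, x4=0, x5=0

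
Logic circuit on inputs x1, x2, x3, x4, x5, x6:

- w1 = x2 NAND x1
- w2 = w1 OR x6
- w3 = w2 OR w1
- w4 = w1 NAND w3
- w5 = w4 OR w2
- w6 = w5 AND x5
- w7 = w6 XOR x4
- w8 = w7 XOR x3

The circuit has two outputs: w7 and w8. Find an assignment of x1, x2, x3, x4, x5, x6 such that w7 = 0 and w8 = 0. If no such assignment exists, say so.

x1=0, x2=1, x3=0, x4=0, x5=0, x6=1

Check with x1=0, x2=1, x3=0, x4=0, x5=0, x6=1:
w1 = x2 NAND x1 = 1 NAND 0 = 1
w2 = w1 OR x6 = 1 OR 1 = 1
w3 = w2 OR w1 = 1 OR 1 = 1
w4 = w1 NAND w3 = 1 NAND 1 = 0
w5 = w4 OR w2 = 0 OR 1 = 1
w6 = w5 AND x5 = 1 AND 0 = 0
w7 = w6 XOR x4 = 0 XOR 0 = 0
w8 = w7 XOR x3 = 0 XOR 0 = 0
So w7 = 0 and w8 = 0.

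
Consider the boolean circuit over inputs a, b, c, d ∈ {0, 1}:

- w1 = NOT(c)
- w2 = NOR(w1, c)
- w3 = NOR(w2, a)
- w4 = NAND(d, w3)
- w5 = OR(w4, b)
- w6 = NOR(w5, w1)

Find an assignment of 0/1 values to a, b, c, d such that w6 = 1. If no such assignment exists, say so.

a=0, b=0, c=1, d=1

Check with a=0, b=0, c=1, d=1:
w1 = NOT(c) = NOT 1 = 0
w2 = NOR(w1, c) = NOR(0, 1) = 0
w3 = NOR(w2, a) = NOR(0, 0) = 1
w4 = NAND(d, w3) = NAND(1, 1) = 0
w5 = OR(w4, b) = OR(0, 0) = 0
w6 = NOR(w5, w1) = NOR(0, 0) = 1
So w6 = 1 as required.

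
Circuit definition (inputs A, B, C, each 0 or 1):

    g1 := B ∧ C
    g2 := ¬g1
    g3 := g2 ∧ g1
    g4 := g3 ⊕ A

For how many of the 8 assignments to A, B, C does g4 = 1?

4

g4 = g3 ⊕ A must be 1, so g3 and A differ.
Satisfying assignments:
  A=1, B=0, C=0
  A=1, B=0, C=1
  A=1, B=1, C=0
  A=1, B=1, C=1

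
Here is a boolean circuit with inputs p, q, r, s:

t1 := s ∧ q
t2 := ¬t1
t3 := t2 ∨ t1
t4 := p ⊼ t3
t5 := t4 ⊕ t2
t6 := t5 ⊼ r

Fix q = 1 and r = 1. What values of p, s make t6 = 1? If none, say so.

p=0, s=0

t6 = t5 ⊼ r must be 1, so at least one of t5, r is 0.
Check with q = 1 and r = 1 and p=0, s=0:
t1 = s ∧ q = 0 ∧ 1 = 0
t2 = ¬t1 = ¬0 = 1
t3 = t2 ∨ t1 = 1 ∨ 0 = 1
t4 = p ⊼ t3 = 0 ⊼ 1 = 1
t5 = t4 ⊕ t2 = 1 ⊕ 1 = 0
t6 = t5 ⊼ r = 0 ⊼ 1 = 1
So t6 = 1.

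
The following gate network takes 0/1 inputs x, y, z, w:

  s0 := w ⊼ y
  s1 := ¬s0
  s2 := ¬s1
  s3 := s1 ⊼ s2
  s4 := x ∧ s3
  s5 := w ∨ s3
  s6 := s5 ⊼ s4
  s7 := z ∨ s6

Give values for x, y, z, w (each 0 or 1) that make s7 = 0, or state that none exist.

x=1 y=1 z=0 w=0

s7 = z ∨ s6 must be 0, so both z = 0 and s6 = 0.
s6 = s5 ⊼ s4 must be 0, so both s5 = 1 and s4 = 1.
Check with x=1 y=1 z=0 w=0:
s0 = w ⊼ y = 0 ⊼ 1 = 1
s1 = ¬s0 = ¬1 = 0
s2 = ¬s1 = ¬0 = 1
s3 = s1 ⊼ s2 = 0 ⊼ 1 = 1
s4 = x ∧ s3 = 1 ∧ 1 = 1
s5 = w ∨ s3 = 0 ∨ 1 = 1
s6 = s5 ⊼ s4 = 1 ⊼ 1 = 0
s7 = z ∨ s6 = 0 ∨ 0 = 0
So s7 = 0 as required.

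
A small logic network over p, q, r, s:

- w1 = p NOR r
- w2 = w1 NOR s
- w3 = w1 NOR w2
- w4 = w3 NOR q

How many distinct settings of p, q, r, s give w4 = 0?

w4 = w3 NOR q must be 0, so at least one of w3, q is 1.
Enumerating the 16 input combinations, 11 give w4 = 0 and 5 give w4 = 1.

11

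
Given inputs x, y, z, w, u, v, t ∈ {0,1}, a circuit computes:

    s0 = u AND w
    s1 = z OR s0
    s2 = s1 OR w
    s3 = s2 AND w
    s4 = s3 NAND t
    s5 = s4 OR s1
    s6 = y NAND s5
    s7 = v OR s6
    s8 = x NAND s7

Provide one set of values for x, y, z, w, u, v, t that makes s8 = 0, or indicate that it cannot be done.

Check with x=1 y=1 z=0 w=1 u=0 v=1 t=1:
s0 = u AND w = 0 AND 1 = 0
s1 = z OR s0 = 0 OR 0 = 0
s2 = s1 OR w = 0 OR 1 = 1
s3 = s2 AND w = 1 AND 1 = 1
s4 = s3 NAND t = 1 NAND 1 = 0
s5 = s4 OR s1 = 0 OR 0 = 0
s6 = y NAND s5 = 1 NAND 0 = 1
s7 = v OR s6 = 1 OR 1 = 1
s8 = x NAND s7 = 1 NAND 1 = 0
So s8 = 0 as required.

x=1 y=1 z=0 w=1 u=0 v=1 t=1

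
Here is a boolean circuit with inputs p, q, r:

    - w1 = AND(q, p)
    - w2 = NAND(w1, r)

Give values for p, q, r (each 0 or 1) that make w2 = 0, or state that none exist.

p=1, q=1, r=1

w2 = NAND(w1, r) must be 0, so both w1 = 1 and r = 1.
w1 = AND(q, p) must be 1, so both q = 1 and p = 1.
Check with p=1, q=1, r=1:
w1 = AND(q, p) = AND(1, 1) = 1
w2 = NAND(w1, r) = NAND(1, 1) = 0
So w2 = 0 as required.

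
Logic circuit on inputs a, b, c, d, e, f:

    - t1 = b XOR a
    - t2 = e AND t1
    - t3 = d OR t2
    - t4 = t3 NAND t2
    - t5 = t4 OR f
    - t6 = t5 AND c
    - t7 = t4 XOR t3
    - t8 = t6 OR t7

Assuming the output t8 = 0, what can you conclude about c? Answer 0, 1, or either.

t8 = t6 OR t7 must be 0, so both t6 = 0 and t7 = 0.
t6 = t5 AND c must be 0, so at least one of t5, c is 0.
t7 = t4 XOR t3 must be 0, so t4 and t3 are equal.
Every assignment with t8 = 0 has c = 0; there are 12 such assignment(s).

0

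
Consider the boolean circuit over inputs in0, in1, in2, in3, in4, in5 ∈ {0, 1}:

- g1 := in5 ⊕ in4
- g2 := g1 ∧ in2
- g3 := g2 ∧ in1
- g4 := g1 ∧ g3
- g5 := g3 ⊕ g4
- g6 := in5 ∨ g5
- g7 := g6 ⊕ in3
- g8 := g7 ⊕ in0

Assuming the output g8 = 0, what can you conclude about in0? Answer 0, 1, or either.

Both values of in0 occur among assignments with g8 = 0:
  in0=0: in0=0, in1=0, in2=0, in3=0, in4=0, in5=0
  in0=1: in0=1, in1=0, in2=0, in3=0, in4=0, in5=1

either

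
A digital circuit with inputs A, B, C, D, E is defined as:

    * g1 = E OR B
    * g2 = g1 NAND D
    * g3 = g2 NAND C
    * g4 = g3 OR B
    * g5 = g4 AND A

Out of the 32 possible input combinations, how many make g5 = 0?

19

g5 = g4 AND A must be 0, so at least one of g4, A is 0.
Enumerating the 32 input combinations, 19 give g5 = 0 and 13 give g5 = 1.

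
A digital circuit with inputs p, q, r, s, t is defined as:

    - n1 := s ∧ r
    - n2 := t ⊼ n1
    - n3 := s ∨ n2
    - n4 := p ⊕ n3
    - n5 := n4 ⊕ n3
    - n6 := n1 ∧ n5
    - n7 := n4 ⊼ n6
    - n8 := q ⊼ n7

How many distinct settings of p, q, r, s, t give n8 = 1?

n8 = q ⊼ n7 must be 1, so at least one of q, n7 is 0.
Enumerating the 32 input combinations, 16 give n8 = 1 and 16 give n8 = 0.

16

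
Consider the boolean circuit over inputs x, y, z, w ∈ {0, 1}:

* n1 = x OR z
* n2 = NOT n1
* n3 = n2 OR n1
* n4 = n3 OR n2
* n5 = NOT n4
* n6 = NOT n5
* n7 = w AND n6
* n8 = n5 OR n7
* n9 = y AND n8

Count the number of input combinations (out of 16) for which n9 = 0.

12

n9 = y AND n8 must be 0, so at least one of y, n8 is 0.
Enumerating the 16 input combinations, 12 give n9 = 0 and 4 give n9 = 1.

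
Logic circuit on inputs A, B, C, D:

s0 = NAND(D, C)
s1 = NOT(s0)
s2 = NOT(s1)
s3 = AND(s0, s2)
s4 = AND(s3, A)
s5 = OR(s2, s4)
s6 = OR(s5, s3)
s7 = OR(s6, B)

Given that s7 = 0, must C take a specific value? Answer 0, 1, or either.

s7 = OR(s6, B) must be 0, so both s6 = 0 and B = 0.
s6 = OR(s5, s3) must be 0, so both s5 = 0 and s3 = 0.
Every assignment with s7 = 0 has C = 1; there are 2 such assignment(s).
  A=0, B=0, C=1, D=1
  A=1, B=0, C=1, D=1

1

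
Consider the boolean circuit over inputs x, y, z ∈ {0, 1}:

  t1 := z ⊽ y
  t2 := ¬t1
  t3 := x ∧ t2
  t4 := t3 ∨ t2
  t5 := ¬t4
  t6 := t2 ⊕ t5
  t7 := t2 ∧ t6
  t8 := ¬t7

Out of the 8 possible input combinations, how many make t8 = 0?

t8 = ¬t7 must be 0, so t7 = 1.
t7 = t2 ∧ t6 must be 1, so both t2 = 1 and t6 = 1.
Satisfying assignments:
  x=0, y=0, z=1
  x=0, y=1, z=0
  x=0, y=1, z=1
  x=1, y=0, z=1
  x=1, y=1, z=0
  x=1, y=1, z=1

6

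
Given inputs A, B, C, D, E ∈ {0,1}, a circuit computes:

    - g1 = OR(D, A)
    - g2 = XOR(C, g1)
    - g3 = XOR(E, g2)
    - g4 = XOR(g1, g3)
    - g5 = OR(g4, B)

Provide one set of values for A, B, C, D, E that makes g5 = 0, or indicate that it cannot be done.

A=0, B=0, C=0, D=1, E=0

Check with A=0, B=0, C=0, D=1, E=0:
g1 = OR(D, A) = OR(1, 0) = 1
g2 = XOR(C, g1) = XOR(0, 1) = 1
g3 = XOR(E, g2) = XOR(0, 1) = 1
g4 = XOR(g1, g3) = XOR(1, 1) = 0
g5 = OR(g4, B) = OR(0, 0) = 0
So g5 = 0 as required.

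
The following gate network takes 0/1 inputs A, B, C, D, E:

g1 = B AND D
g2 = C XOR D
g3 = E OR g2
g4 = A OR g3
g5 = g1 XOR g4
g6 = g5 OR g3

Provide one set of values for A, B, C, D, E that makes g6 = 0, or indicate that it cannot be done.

g6 = g5 OR g3 must be 0, so both g5 = 0 and g3 = 0.
g5 = g1 XOR g4 must be 0, so g1 and g4 are equal.
Check with A=1, B=1, C=1, D=1, E=0:
g1 = B AND D = 1 AND 1 = 1
g2 = C XOR D = 1 XOR 1 = 0
g3 = E OR g2 = 0 OR 0 = 0
g4 = A OR g3 = 1 OR 0 = 1
g5 = g1 XOR g4 = 1 XOR 1 = 0
g6 = g5 OR g3 = 0 OR 0 = 0
So g6 = 0 as required.

A=1, B=1, C=1, D=1, E=0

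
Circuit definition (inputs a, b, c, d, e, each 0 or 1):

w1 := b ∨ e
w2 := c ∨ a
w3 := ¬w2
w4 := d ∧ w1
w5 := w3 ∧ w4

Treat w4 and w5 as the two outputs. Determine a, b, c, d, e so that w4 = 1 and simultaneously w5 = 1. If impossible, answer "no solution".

Check with a=0, b=1, c=0, d=1, e=1:
w1 = b ∨ e = 1 ∨ 1 = 1
w2 = c ∨ a = 0 ∨ 0 = 0
w3 = ¬w2 = ¬0 = 1
w4 = d ∧ w1 = 1 ∧ 1 = 1
w5 = w3 ∧ w4 = 1 ∧ 1 = 1
So w4 = 1 and w5 = 1.

a=0, b=1, c=0, d=1, e=1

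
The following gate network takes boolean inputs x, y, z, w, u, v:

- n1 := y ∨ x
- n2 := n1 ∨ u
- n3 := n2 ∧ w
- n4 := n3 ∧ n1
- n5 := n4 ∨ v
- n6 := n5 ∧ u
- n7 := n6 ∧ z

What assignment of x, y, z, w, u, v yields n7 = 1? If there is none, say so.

x=0 y=0 z=1 w=1 u=1 v=1

n7 = n6 ∧ z must be 1, so both n6 = 1 and z = 1.
Check with x=0 y=0 z=1 w=1 u=1 v=1:
n1 = y ∨ x = 0 ∨ 0 = 0
n2 = n1 ∨ u = 0 ∨ 1 = 1
n3 = n2 ∧ w = 1 ∧ 1 = 1
n4 = n3 ∧ n1 = 1 ∧ 0 = 0
n5 = n4 ∨ v = 0 ∨ 1 = 1
n6 = n5 ∧ u = 1 ∧ 1 = 1
n7 = n6 ∧ z = 1 ∧ 1 = 1
So n7 = 1 as required.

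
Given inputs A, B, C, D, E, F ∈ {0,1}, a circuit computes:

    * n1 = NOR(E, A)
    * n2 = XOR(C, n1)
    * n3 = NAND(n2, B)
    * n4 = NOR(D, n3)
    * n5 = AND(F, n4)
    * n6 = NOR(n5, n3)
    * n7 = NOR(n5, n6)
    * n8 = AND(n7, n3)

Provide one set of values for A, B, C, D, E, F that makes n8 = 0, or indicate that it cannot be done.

Check with A=0 B=1 C=0 D=0 E=0 F=1:
n1 = NOR(E, A) = NOR(0, 0) = 1
n2 = XOR(C, n1) = XOR(0, 1) = 1
n3 = NAND(n2, B) = NAND(1, 1) = 0
n4 = NOR(D, n3) = NOR(0, 0) = 1
n5 = AND(F, n4) = AND(1, 1) = 1
n6 = NOR(n5, n3) = NOR(1, 0) = 0
n7 = NOR(n5, n6) = NOR(1, 0) = 0
n8 = AND(n7, n3) = AND(0, 0) = 0
So n8 = 0 as required.

A=0 B=1 C=0 D=0 E=0 F=1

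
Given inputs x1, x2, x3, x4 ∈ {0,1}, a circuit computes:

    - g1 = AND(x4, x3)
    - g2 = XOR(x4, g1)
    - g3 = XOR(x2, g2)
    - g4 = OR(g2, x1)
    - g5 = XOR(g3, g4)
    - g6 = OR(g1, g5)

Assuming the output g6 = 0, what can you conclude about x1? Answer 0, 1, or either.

either

Both values of x1 occur among assignments with g6 = 0:
  x1=0: x1=0, x2=0, x3=0, x4=0
  x1=1: x1=1, x2=0, x3=0, x4=1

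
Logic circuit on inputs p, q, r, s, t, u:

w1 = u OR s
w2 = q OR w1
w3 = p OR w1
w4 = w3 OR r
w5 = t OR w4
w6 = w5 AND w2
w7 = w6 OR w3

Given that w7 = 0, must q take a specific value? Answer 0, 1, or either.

either

Both values of q occur among assignments with w7 = 0:
  q=0: p=0, q=0, r=0, s=0, t=0, u=0
  q=1: p=0, q=1, r=0, s=0, t=0, u=0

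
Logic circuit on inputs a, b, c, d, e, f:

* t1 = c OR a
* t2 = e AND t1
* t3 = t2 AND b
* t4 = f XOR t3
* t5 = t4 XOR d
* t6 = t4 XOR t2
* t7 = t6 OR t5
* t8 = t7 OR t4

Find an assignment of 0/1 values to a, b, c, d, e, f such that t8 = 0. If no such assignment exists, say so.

t8 = t7 OR t4 must be 0, so both t7 = 0 and t4 = 0.
Check with a=0, b=1, c=0, d=0, e=0, f=0:
t1 = c OR a = 0 OR 0 = 0
t2 = e AND t1 = 0 AND 0 = 0
t3 = t2 AND b = 0 AND 1 = 0
t4 = f XOR t3 = 0 XOR 0 = 0
t5 = t4 XOR d = 0 XOR 0 = 0
t6 = t4 XOR t2 = 0 XOR 0 = 0
t7 = t6 OR t5 = 0 OR 0 = 0
t8 = t7 OR t4 = 0 OR 0 = 0
So t8 = 0 as required.

a=0, b=1, c=0, d=0, e=0, f=0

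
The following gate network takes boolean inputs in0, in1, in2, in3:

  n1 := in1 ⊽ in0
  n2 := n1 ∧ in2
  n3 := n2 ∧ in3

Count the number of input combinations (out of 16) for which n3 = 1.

n3 = n2 ∧ in3 must be 1, so both n2 = 1 and in3 = 1.
n2 = n1 ∧ in2 must be 1, so both n1 = 1 and in2 = 1.
Satisfying assignments:
  in0=0, in1=0, in2=1, in3=1

1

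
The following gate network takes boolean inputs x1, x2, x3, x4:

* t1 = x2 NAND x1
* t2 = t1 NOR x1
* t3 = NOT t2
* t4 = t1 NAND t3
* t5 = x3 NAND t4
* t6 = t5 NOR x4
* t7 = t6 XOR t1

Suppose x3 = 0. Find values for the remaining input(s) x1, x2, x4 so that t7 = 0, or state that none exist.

x1=1 x2=1 x4=0

t7 = t6 XOR t1 must be 0, so t6 and t1 are equal.
Check with x3 = 0 and x1=1, x2=1, x4=0:
t1 = x2 NAND x1 = 1 NAND 1 = 0
t2 = t1 NOR x1 = 0 NOR 1 = 0
t3 = NOT t2 = NOT 0 = 1
t4 = t1 NAND t3 = 0 NAND 1 = 1
t5 = x3 NAND t4 = 0 NAND 1 = 1
t6 = t5 NOR x4 = 1 NOR 0 = 0
t7 = t6 XOR t1 = 0 XOR 0 = 0
So t7 = 0.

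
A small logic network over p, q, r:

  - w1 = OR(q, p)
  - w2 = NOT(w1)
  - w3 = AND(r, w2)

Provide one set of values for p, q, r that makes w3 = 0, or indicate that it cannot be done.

Check with p=1, q=0, r=0:
w1 = OR(q, p) = OR(0, 1) = 1
w2 = NOT(w1) = NOT 1 = 0
w3 = AND(r, w2) = AND(0, 0) = 0
So w3 = 0 as required.

p=1, q=0, r=0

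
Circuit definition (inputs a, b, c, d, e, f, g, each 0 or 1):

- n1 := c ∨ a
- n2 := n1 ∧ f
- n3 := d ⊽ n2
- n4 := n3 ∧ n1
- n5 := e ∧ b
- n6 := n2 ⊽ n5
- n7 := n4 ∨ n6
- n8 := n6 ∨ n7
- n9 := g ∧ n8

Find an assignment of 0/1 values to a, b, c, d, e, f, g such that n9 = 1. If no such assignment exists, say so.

a=0, b=0, c=0, d=0, e=1, f=1, g=1

n9 = g ∧ n8 must be 1, so both g = 1 and n8 = 1.
n8 = n6 ∨ n7 must be 1, so at least one of n6, n7 is 1.
Check with a=0, b=0, c=0, d=0, e=1, f=1, g=1:
n1 = c ∨ a = 0 ∨ 0 = 0
n2 = n1 ∧ f = 0 ∧ 1 = 0
n3 = d ⊽ n2 = 0 ⊽ 0 = 1
n4 = n3 ∧ n1 = 1 ∧ 0 = 0
n5 = e ∧ b = 1 ∧ 0 = 0
n6 = n2 ⊽ n5 = 0 ⊽ 0 = 1
n7 = n4 ∨ n6 = 0 ∨ 1 = 1
n8 = n6 ∨ n7 = 1 ∨ 1 = 1
n9 = g ∧ n8 = 1 ∧ 1 = 1
So n9 = 1 as required.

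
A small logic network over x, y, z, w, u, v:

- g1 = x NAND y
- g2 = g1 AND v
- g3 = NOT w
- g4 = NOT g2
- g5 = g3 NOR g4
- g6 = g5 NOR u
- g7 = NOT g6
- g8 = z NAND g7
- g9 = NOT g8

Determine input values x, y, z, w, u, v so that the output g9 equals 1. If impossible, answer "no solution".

x=0, y=1, z=1, w=1, u=1, v=0

g9 = NOT g8 must be 1, so g8 = 0.
Check with x=0, y=1, z=1, w=1, u=1, v=0:
g1 = x NAND y = 0 NAND 1 = 1
g2 = g1 AND v = 1 AND 0 = 0
g3 = NOT w = NOT 1 = 0
g4 = NOT g2 = NOT 0 = 1
g5 = g3 NOR g4 = 0 NOR 1 = 0
g6 = g5 NOR u = 0 NOR 1 = 0
g7 = NOT g6 = NOT 0 = 1
g8 = z NAND g7 = 1 NAND 1 = 0
g9 = NOT g8 = NOT 0 = 1
So g9 = 1 as required.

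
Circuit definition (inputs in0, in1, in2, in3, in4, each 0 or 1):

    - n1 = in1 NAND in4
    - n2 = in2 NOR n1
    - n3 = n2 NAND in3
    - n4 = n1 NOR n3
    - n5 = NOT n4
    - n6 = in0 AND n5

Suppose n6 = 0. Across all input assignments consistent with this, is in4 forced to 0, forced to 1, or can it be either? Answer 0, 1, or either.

either

Both values of in4 occur among assignments with n6 = 0:
  in4=0: in0=0, in1=0, in2=0, in3=0, in4=0
  in4=1: in0=0, in1=0, in2=0, in3=0, in4=1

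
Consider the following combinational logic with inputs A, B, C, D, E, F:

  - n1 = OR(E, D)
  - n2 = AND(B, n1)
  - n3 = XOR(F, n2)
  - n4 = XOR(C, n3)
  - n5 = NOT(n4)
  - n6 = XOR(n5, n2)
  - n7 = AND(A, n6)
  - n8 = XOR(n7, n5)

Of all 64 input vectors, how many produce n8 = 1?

28

n8 = XOR(n7, n5) must be 1, so n7 and n5 differ.
Enumerating the 64 input combinations, 28 give n8 = 1 and 36 give n8 = 0.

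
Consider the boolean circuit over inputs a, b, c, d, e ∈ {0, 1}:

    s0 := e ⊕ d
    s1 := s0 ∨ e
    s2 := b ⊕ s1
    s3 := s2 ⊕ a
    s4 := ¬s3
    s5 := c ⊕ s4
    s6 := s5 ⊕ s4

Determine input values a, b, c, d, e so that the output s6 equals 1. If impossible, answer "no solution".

s6 = s5 ⊕ s4 must be 1, so s5 and s4 differ.
Check with a=1, b=1, c=1, d=1, e=0:
s0 = e ⊕ d = 0 ⊕ 1 = 1
s1 = s0 ∨ e = 1 ∨ 0 = 1
s2 = b ⊕ s1 = 1 ⊕ 1 = 0
s3 = s2 ⊕ a = 0 ⊕ 1 = 1
s4 = ¬s3 = ¬1 = 0
s5 = c ⊕ s4 = 1 ⊕ 0 = 1
s6 = s5 ⊕ s4 = 1 ⊕ 0 = 1
So s6 = 1 as required.

a=1, b=1, c=1, d=1, e=0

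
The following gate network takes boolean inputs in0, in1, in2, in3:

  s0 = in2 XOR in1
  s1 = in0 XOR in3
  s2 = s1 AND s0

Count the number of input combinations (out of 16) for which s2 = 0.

12

s2 = s1 AND s0 must be 0, so at least one of s1, s0 is 0.
Enumerating the 16 input combinations, 12 give s2 = 0 and 4 give s2 = 1.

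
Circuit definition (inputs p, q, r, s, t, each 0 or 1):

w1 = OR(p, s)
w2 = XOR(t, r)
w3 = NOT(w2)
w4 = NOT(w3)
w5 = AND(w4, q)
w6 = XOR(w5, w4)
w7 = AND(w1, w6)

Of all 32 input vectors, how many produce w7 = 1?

6

w7 = AND(w1, w6) must be 1, so both w1 = 1 and w6 = 1.
w1 = OR(p, s) must be 1, so at least one of p, s is 1.
w6 = XOR(w5, w4) must be 1, so w5 and w4 differ.
Satisfying assignments:
  p=0, q=0, r=0, s=1, t=1
  p=0, q=0, r=1, s=1, t=0
  p=1, q=0, r=0, s=0, t=1
  p=1, q=0, r=0, s=1, t=1
  p=1, q=0, r=1, s=0, t=0
  p=1, q=0, r=1, s=1, t=0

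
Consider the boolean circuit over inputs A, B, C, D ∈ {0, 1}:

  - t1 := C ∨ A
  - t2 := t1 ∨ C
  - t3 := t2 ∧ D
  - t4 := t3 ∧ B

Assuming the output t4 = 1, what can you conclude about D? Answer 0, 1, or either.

1

t4 = t3 ∧ B must be 1, so both t3 = 1 and B = 1.
Every assignment with t4 = 1 has D = 1; there are 3 such assignment(s).
  A=0, B=1, C=1, D=1
  A=1, B=1, C=0, D=1
  A=1, B=1, C=1, D=1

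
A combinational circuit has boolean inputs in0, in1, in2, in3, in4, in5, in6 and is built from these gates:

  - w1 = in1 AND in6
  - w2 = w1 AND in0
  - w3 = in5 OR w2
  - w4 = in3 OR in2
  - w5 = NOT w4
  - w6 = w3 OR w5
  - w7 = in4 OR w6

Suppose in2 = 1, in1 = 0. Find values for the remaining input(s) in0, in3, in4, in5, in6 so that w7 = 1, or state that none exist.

Check with in2 = 1, in1 = 0 and in0=0, in3=0, in4=1, in5=1, in6=0:
w1 = in1 AND in6 = 0 AND 0 = 0
w2 = w1 AND in0 = 0 AND 0 = 0
w3 = in5 OR w2 = 1 OR 0 = 1
w4 = in3 OR in2 = 0 OR 1 = 1
w5 = NOT w4 = NOT 1 = 0
w6 = w3 OR w5 = 1 OR 0 = 1
w7 = in4 OR w6 = 1 OR 1 = 1
So w7 = 1.

in0=0 in3=0 in4=1 in5=1 in6=0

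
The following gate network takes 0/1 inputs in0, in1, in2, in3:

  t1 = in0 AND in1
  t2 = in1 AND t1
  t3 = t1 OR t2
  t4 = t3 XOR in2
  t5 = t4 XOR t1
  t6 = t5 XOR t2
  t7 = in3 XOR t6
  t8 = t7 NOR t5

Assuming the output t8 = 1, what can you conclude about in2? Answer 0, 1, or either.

0

t8 = t7 NOR t5 must be 1, so both t7 = 0 and t5 = 0.
t7 = in3 XOR t6 must be 0, so in3 and t6 are equal.
t5 = t4 XOR t1 must be 0, so t4 and t1 are equal.
Every assignment with t8 = 1 has in2 = 0; there are 4 such assignment(s).
  in0=0, in1=0, in2=0, in3=0
  in0=0, in1=1, in2=0, in3=0
  in0=1, in1=0, in2=0, in3=0
  in0=1, in1=1, in2=0, in3=1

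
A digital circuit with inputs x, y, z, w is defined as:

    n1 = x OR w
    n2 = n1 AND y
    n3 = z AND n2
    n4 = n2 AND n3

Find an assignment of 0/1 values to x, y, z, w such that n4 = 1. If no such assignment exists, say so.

Check with x=0 y=1 z=1 w=1:
n1 = x OR w = 0 OR 1 = 1
n2 = n1 AND y = 1 AND 1 = 1
n3 = z AND n2 = 1 AND 1 = 1
n4 = n2 AND n3 = 1 AND 1 = 1
So n4 = 1 as required.

x=0 y=1 z=1 w=1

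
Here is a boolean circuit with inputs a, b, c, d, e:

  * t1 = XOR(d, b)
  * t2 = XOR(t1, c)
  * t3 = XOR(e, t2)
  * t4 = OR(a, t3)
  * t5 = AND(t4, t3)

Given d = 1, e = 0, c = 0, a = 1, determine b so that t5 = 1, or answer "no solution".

t5 = AND(t4, t3) must be 1, so both t4 = 1 and t3 = 1.
Check with d = 1, e = 0, c = 0, a = 1 and b=0:
t1 = XOR(d, b) = XOR(1, 0) = 1
t2 = XOR(t1, c) = XOR(1, 0) = 1
t3 = XOR(e, t2) = XOR(0, 1) = 1
t4 = OR(a, t3) = OR(1, 1) = 1
t5 = AND(t4, t3) = AND(1, 1) = 1
So t5 = 1.

b=0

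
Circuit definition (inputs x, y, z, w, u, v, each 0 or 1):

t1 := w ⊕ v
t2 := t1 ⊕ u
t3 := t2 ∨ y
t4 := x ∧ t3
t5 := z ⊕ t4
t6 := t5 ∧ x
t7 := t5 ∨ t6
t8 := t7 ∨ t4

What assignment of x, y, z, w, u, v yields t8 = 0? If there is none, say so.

t8 = t7 ∨ t4 must be 0, so both t7 = 0 and t4 = 0.
t7 = t5 ∨ t6 must be 0, so both t5 = 0 and t6 = 0.
Check with x=0 y=1 z=0 w=1 u=0 v=1:
t1 = w ⊕ v = 1 ⊕ 1 = 0
t2 = t1 ⊕ u = 0 ⊕ 0 = 0
t3 = t2 ∨ y = 0 ∨ 1 = 1
t4 = x ∧ t3 = 0 ∧ 1 = 0
t5 = z ⊕ t4 = 0 ⊕ 0 = 0
t6 = t5 ∧ x = 0 ∧ 0 = 0
t7 = t5 ∨ t6 = 0 ∨ 0 = 0
t8 = t7 ∨ t4 = 0 ∨ 0 = 0
So t8 = 0 as required.

x=0 y=1 z=0 w=1 u=0 v=1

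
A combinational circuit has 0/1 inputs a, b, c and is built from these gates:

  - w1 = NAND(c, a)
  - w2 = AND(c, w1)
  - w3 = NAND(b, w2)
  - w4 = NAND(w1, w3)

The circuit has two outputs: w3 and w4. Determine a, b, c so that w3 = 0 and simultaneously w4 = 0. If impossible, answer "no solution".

Across all 8 input combinations, none give both w3 = 0 and w4 = 0.

no solution exists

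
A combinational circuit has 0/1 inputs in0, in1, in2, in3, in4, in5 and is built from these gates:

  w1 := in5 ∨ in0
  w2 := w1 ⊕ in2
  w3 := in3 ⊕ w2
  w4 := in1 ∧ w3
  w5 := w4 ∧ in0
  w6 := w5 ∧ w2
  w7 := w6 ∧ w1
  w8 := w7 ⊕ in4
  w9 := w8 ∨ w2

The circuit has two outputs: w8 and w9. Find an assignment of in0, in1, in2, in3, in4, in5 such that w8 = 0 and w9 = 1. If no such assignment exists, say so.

Check with in0=1, in1=0, in2=0, in3=1, in4=0, in5=1:
w1 = in5 ∨ in0 = 1 ∨ 1 = 1
w2 = w1 ⊕ in2 = 1 ⊕ 0 = 1
w3 = in3 ⊕ w2 = 1 ⊕ 1 = 0
w4 = in1 ∧ w3 = 0 ∧ 0 = 0
w5 = w4 ∧ in0 = 0 ∧ 1 = 0
w6 = w5 ∧ w2 = 0 ∧ 1 = 0
w7 = w6 ∧ w1 = 0 ∧ 1 = 0
w8 = w7 ⊕ in4 = 0 ⊕ 0 = 0
w9 = w8 ∨ w2 = 0 ∨ 1 = 1
So w8 = 0 and w9 = 1.

in0=1, in1=0, in2=0, in3=1, in4=0, in5=1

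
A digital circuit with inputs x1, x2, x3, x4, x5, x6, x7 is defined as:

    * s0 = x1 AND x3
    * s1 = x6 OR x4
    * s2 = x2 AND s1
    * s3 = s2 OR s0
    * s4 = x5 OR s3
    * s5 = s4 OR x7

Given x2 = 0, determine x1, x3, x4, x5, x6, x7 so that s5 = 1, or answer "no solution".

Check with x2 = 0 and x1=0, x3=1, x4=1, x5=1, x6=0, x7=0:
s0 = x1 AND x3 = 0 AND 1 = 0
s1 = x6 OR x4 = 0 OR 1 = 1
s2 = x2 AND s1 = 0 AND 1 = 0
s3 = s2 OR s0 = 0 OR 0 = 0
s4 = x5 OR s3 = 1 OR 0 = 1
s5 = s4 OR x7 = 1 OR 0 = 1
So s5 = 1.

x1=0 x3=1 x4=1 x5=1 x6=0 x7=0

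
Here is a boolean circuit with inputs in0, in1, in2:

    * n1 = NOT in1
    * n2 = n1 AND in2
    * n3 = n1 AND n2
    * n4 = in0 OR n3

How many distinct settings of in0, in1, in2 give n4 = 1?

5

n4 = in0 OR n3 must be 1, so at least one of in0, n3 is 1.
Enumerating the 8 input combinations, 5 give n4 = 1 and 3 give n4 = 0.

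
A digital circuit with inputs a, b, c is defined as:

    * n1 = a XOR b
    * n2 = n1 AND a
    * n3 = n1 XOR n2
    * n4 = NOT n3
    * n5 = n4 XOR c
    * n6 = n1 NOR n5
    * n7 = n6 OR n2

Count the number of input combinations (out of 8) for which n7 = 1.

n7 = n6 OR n2 must be 1, so at least one of n6, n2 is 1.
Satisfying assignments:
  a=0, b=0, c=1
  a=1, b=0, c=0
  a=1, b=0, c=1
  a=1, b=1, c=1

4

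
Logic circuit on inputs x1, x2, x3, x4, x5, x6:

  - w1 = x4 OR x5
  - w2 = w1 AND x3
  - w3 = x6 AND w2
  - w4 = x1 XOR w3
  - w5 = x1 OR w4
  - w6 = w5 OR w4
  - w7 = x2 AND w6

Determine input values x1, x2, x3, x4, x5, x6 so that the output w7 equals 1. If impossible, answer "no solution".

x1=1, x2=1, x3=0, x4=0, x5=1, x6=1

w7 = x2 AND w6 must be 1, so both x2 = 1 and w6 = 1.
w6 = w5 OR w4 must be 1, so at least one of w5, w4 is 1.
Check with x1=1, x2=1, x3=0, x4=0, x5=1, x6=1:
w1 = x4 OR x5 = 0 OR 1 = 1
w2 = w1 AND x3 = 1 AND 0 = 0
w3 = x6 AND w2 = 1 AND 0 = 0
w4 = x1 XOR w3 = 1 XOR 0 = 1
w5 = x1 OR w4 = 1 OR 1 = 1
w6 = w5 OR w4 = 1 OR 1 = 1
w7 = x2 AND w6 = 1 AND 1 = 1
So w7 = 1 as required.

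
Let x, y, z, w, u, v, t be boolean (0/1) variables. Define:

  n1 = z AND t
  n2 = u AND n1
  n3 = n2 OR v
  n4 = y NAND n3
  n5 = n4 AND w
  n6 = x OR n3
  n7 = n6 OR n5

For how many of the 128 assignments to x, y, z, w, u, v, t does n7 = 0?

n7 = n6 OR n5 must be 0, so both n6 = 0 and n5 = 0.
Enumerating the 128 input combinations, 14 give n7 = 0 and 114 give n7 = 1.

14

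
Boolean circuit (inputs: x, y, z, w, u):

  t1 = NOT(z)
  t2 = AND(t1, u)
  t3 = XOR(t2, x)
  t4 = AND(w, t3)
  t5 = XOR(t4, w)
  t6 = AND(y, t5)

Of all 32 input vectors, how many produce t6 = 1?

t6 = AND(y, t5) must be 1, so both y = 1 and t5 = 1.
Enumerating the 32 input combinations, 4 give t6 = 1 and 28 give t6 = 0.

4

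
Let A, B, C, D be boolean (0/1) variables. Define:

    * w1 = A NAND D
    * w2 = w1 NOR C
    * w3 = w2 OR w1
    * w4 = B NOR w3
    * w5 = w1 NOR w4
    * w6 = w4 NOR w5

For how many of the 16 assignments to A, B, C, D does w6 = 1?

12

w6 = w4 NOR w5 must be 1, so both w4 = 0 and w5 = 0.
w4 = B NOR w3 must be 0, so at least one of B, w3 is 1.
w5 = w1 NOR w4 must be 0, so at least one of w1, w4 is 1.
Enumerating the 16 input combinations, 12 give w6 = 1 and 4 give w6 = 0.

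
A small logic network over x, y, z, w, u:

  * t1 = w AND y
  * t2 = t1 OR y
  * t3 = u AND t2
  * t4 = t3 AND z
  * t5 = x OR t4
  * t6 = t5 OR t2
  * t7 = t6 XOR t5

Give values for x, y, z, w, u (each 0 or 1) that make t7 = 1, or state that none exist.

x=0 y=1 z=0 w=0 u=1

t7 = t6 XOR t5 must be 1, so t6 and t5 differ.
Check with x=0 y=1 z=0 w=0 u=1:
t1 = w AND y = 0 AND 1 = 0
t2 = t1 OR y = 0 OR 1 = 1
t3 = u AND t2 = 1 AND 1 = 1
t4 = t3 AND z = 1 AND 0 = 0
t5 = x OR t4 = 0 OR 0 = 0
t6 = t5 OR t2 = 0 OR 1 = 1
t7 = t6 XOR t5 = 1 XOR 0 = 1
So t7 = 1 as required.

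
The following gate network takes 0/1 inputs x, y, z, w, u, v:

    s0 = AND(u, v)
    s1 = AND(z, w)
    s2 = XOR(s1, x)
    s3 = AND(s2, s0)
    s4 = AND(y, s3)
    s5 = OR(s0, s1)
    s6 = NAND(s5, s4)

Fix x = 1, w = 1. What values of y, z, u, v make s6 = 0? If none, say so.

Check with x = 1, w = 1 and y=1, z=0, u=1, v=1:
s0 = AND(u, v) = AND(1, 1) = 1
s1 = AND(z, w) = AND(0, 1) = 0
s2 = XOR(s1, x) = XOR(0, 1) = 1
s3 = AND(s2, s0) = AND(1, 1) = 1
s4 = AND(y, s3) = AND(1, 1) = 1
s5 = OR(s0, s1) = OR(1, 0) = 1
s6 = NAND(s5, s4) = NAND(1, 1) = 0
So s6 = 0.

y=1 z=0 u=1 v=1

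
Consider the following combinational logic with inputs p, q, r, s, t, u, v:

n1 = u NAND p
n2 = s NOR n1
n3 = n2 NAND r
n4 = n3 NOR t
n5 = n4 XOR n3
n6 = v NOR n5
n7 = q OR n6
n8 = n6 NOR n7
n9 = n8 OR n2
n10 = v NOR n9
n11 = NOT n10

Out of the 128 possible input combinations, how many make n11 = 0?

n11 = NOT n10 must be 0, so n10 = 1.
n10 = v NOR n9 must be 1, so both v = 0 and n9 = 0.
n9 = n8 OR n2 must be 0, so both n8 = 0 and n2 = 0.
Enumerating the 128 input combinations, 28 give n11 = 0 and 100 give n11 = 1.

28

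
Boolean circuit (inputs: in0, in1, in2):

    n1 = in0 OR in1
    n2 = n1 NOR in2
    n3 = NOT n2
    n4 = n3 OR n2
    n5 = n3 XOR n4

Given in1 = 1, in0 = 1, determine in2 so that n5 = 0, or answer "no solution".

in2=0

n5 = n3 XOR n4 must be 0, so n3 and n4 are equal.
Check with in1 = 1, in0 = 1 and in2=0:
n1 = in0 OR in1 = 1 OR 1 = 1
n2 = n1 NOR in2 = 1 NOR 0 = 0
n3 = NOT n2 = NOT 0 = 1
n4 = n3 OR n2 = 1 OR 0 = 1
n5 = n3 XOR n4 = 1 XOR 1 = 0
So n5 = 0.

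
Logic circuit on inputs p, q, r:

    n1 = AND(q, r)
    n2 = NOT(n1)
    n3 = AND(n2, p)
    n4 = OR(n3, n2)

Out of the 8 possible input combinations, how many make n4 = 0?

n4 = OR(n3, n2) must be 0, so both n3 = 0 and n2 = 0.
n3 = AND(n2, p) must be 0, so at least one of n2, p is 0.
Satisfying assignments:
  p=0, q=1, r=1
  p=1, q=1, r=1

2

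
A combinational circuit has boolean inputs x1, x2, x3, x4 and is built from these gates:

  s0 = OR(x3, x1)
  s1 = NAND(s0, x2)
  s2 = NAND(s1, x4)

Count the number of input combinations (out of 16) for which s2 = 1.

s2 = NAND(s1, x4) must be 1, so at least one of s1, x4 is 0.
Enumerating the 16 input combinations, 11 give s2 = 1 and 5 give s2 = 0.

11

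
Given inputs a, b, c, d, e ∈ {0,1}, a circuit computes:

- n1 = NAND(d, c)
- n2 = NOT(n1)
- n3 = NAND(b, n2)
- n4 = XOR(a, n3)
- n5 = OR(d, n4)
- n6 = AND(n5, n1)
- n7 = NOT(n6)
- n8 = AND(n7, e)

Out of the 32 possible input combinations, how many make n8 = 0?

24

n8 = AND(n7, e) must be 0, so at least one of n7, e is 0.
Enumerating the 32 input combinations, 24 give n8 = 0 and 8 give n8 = 1.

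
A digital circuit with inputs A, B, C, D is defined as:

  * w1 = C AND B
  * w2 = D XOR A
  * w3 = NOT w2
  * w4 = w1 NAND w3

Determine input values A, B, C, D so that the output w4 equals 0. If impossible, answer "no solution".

A=0, B=1, C=1, D=0

w4 = w1 NAND w3 must be 0, so both w1 = 1 and w3 = 1.
w1 = C AND B must be 1, so both C = 1 and B = 1.
Check with A=0, B=1, C=1, D=0:
w1 = C AND B = 1 AND 1 = 1
w2 = D XOR A = 0 XOR 0 = 0
w3 = NOT w2 = NOT 0 = 1
w4 = w1 NAND w3 = 1 NAND 1 = 0
So w4 = 0 as required.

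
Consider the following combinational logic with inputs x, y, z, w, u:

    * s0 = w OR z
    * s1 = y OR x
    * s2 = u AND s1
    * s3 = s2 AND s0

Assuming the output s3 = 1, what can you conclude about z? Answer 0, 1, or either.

either

Both values of z occur among assignments with s3 = 1:
  z=0: x=0, y=1, z=0, w=1, u=1
  z=1: x=0, y=1, z=1, w=0, u=1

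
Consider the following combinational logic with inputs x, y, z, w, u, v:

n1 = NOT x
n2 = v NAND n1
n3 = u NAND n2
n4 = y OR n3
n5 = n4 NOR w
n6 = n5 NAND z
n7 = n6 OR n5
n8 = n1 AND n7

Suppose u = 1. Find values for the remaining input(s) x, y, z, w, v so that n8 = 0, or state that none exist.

x=1 y=0 z=0 w=1 v=0

n8 = n1 AND n7 must be 0, so at least one of n1, n7 is 0.
Check with u = 1 and x=1, y=0, z=0, w=1, v=0:
n1 = NOT x = NOT 1 = 0
n2 = v NAND n1 = 0 NAND 0 = 1
n3 = u NAND n2 = 1 NAND 1 = 0
n4 = y OR n3 = 0 OR 0 = 0
n5 = n4 NOR w = 0 NOR 1 = 0
n6 = n5 NAND z = 0 NAND 0 = 1
n7 = n6 OR n5 = 1 OR 0 = 1
n8 = n1 AND n7 = 0 AND 1 = 0
So n8 = 0.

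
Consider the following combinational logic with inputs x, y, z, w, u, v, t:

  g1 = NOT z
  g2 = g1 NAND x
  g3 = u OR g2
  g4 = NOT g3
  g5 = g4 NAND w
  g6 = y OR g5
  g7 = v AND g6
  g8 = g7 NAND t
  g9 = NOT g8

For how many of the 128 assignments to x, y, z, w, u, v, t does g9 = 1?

g9 = NOT g8 must be 1, so g8 = 0.
Enumerating the 128 input combinations, 31 give g9 = 1 and 97 give g9 = 0.

31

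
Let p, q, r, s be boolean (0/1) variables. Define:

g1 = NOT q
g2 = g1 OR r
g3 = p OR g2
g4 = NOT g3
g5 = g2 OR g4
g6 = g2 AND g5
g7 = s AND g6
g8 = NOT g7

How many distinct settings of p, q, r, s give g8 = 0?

g8 = NOT g7 must be 0, so g7 = 1.
g7 = s AND g6 must be 1, so both s = 1 and g6 = 1.
g6 = g2 AND g5 must be 1, so both g2 = 1 and g5 = 1.
Satisfying assignments:
  p=0, q=0, r=0, s=1
  p=0, q=0, r=1, s=1
  p=0, q=1, r=1, s=1
  p=1, q=0, r=0, s=1
  p=1, q=0, r=1, s=1
  p=1, q=1, r=1, s=1

6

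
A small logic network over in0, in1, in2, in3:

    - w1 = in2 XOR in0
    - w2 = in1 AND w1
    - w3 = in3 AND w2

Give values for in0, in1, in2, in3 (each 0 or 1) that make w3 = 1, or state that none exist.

in0=1 in1=1 in2=0 in3=1

Check with in0=1 in1=1 in2=0 in3=1:
w1 = in2 XOR in0 = 0 XOR 1 = 1
w2 = in1 AND w1 = 1 AND 1 = 1
w3 = in3 AND w2 = 1 AND 1 = 1
So w3 = 1 as required.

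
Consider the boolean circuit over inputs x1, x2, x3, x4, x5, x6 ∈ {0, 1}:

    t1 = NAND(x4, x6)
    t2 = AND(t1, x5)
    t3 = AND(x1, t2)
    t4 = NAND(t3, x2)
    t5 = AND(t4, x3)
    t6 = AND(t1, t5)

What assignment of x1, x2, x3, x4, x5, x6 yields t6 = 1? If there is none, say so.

Check with x1=1, x2=0, x3=1, x4=1, x5=1, x6=0:
t1 = NAND(x4, x6) = NAND(1, 0) = 1
t2 = AND(t1, x5) = AND(1, 1) = 1
t3 = AND(x1, t2) = AND(1, 1) = 1
t4 = NAND(t3, x2) = NAND(1, 0) = 1
t5 = AND(t4, x3) = AND(1, 1) = 1
t6 = AND(t1, t5) = AND(1, 1) = 1
So t6 = 1 as required.

x1=1, x2=0, x3=1, x4=1, x5=1, x6=0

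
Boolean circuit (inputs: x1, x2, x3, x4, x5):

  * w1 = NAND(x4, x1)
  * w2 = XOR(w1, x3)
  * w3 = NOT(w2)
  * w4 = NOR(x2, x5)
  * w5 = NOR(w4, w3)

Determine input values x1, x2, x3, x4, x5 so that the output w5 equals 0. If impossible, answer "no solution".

x1=1, x2=0, x3=1, x4=1, x5=0

w5 = NOR(w4, w3) must be 0, so at least one of w4, w3 is 1.
Check with x1=1, x2=0, x3=1, x4=1, x5=0:
w1 = NAND(x4, x1) = NAND(1, 1) = 0
w2 = XOR(w1, x3) = XOR(0, 1) = 1
w3 = NOT(w2) = NOT 1 = 0
w4 = NOR(x2, x5) = NOR(0, 0) = 1
w5 = NOR(w4, w3) = NOR(1, 0) = 0
So w5 = 0 as required.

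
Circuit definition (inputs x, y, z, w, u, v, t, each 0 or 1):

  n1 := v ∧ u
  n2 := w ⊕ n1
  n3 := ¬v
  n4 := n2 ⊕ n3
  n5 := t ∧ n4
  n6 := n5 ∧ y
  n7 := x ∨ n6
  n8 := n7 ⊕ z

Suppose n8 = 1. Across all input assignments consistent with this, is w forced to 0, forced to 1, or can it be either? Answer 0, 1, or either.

Both values of w occur among assignments with n8 = 1:
  w=0: x=0, y=0, z=1, w=0, u=0, v=0, t=0
  w=1: x=0, y=0, z=1, w=1, u=0, v=0, t=0

either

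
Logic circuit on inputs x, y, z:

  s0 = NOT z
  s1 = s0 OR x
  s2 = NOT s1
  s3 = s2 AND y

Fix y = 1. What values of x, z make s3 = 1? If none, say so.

Check with y = 1 and x=0, z=1:
s0 = NOT z = NOT 1 = 0
s1 = s0 OR x = 0 OR 0 = 0
s2 = NOT s1 = NOT 0 = 1
s3 = s2 AND y = 1 AND 1 = 1
So s3 = 1.

x=0, z=1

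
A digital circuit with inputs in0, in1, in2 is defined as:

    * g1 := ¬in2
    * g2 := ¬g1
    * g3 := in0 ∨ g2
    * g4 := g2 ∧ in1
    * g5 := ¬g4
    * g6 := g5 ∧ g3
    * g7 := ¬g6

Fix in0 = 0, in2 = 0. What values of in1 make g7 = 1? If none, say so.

Check with in0 = 0, in2 = 0 and in1=0:
g1 = ¬in2 = ¬0 = 1
g2 = ¬g1 = ¬1 = 0
g3 = in0 ∨ g2 = 0 ∨ 0 = 0
g4 = g2 ∧ in1 = 0 ∧ 0 = 0
g5 = ¬g4 = ¬0 = 1
g6 = g5 ∧ g3 = 1 ∧ 0 = 0
g7 = ¬g6 = ¬0 = 1
So g7 = 1.

in1=0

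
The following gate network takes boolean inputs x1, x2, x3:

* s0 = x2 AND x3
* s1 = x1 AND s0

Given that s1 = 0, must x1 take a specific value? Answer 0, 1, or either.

either

Both values of x1 occur among assignments with s1 = 0:
  x1=0: x1=0, x2=0, x3=0
  x1=1: x1=1, x2=0, x3=0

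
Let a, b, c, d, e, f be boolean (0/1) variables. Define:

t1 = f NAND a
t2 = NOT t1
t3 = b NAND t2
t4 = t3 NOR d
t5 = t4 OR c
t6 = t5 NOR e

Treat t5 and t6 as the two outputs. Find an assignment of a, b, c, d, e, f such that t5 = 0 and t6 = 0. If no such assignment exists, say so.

a=1 b=0 c=0 d=1 e=1 f=0

Check with a=1 b=0 c=0 d=1 e=1 f=0:
t1 = f NAND a = 0 NAND 1 = 1
t2 = NOT t1 = NOT 1 = 0
t3 = b NAND t2 = 0 NAND 0 = 1
t4 = t3 NOR d = 1 NOR 1 = 0
t5 = t4 OR c = 0 OR 0 = 0
t6 = t5 NOR e = 0 NOR 1 = 0
So t5 = 0 and t6 = 0.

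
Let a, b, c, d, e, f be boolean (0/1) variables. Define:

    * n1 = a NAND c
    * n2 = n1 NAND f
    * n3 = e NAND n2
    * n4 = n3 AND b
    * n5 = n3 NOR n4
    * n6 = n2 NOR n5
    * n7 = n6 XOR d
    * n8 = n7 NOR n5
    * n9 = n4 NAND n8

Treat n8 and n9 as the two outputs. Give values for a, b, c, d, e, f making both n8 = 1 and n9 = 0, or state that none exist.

Check with a=0, b=1, c=0, d=0, e=0, f=0:
n1 = a NAND c = 0 NAND 0 = 1
n2 = n1 NAND f = 1 NAND 0 = 1
n3 = e NAND n2 = 0 NAND 1 = 1
n4 = n3 AND b = 1 AND 1 = 1
n5 = n3 NOR n4 = 1 NOR 1 = 0
n6 = n2 NOR n5 = 1 NOR 0 = 0
n7 = n6 XOR d = 0 XOR 0 = 0
n8 = n7 NOR n5 = 0 NOR 0 = 1
n9 = n4 NAND n8 = 1 NAND 1 = 0
So n8 = 1 and n9 = 0.

a=0, b=1, c=0, d=0, e=0, f=0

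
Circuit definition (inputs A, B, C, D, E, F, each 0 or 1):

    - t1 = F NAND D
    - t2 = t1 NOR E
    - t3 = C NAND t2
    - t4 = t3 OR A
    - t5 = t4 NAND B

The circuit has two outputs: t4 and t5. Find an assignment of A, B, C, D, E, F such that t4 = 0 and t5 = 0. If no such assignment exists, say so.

Across all 64 input combinations, none give both t4 = 0 and t5 = 0.

no solution exists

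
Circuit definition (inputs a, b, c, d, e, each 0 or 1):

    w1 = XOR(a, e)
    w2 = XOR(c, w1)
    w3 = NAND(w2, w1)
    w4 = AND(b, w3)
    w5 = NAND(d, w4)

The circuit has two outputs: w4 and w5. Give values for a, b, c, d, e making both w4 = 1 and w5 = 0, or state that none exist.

Check with a=0, b=1, c=1, d=1, e=0:
w1 = XOR(a, e) = XOR(0, 0) = 0
w2 = XOR(c, w1) = XOR(1, 0) = 1
w3 = NAND(w2, w1) = NAND(1, 0) = 1
w4 = AND(b, w3) = AND(1, 1) = 1
w5 = NAND(d, w4) = NAND(1, 1) = 0
So w4 = 1 and w5 = 0.

a=0, b=1, c=1, d=1, e=0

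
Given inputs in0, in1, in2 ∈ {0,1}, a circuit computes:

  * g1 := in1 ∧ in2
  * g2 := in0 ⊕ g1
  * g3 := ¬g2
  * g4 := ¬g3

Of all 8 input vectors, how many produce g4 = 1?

g4 = ¬g3 must be 1, so g3 = 0.
g3 = ¬g2 must be 0, so g2 = 1.
Enumerating the 8 input combinations, 4 give g4 = 1 and 4 give g4 = 0.

4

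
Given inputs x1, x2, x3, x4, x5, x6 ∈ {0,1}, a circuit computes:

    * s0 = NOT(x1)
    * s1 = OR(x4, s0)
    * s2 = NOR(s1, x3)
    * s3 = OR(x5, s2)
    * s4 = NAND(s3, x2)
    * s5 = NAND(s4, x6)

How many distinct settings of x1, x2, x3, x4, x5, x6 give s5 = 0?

s5 = NAND(s4, x6) must be 0, so both s4 = 1 and x6 = 1.
s4 = NAND(s3, x2) must be 1, so at least one of s3, x2 is 0.
Enumerating the 64 input combinations, 23 give s5 = 0 and 41 give s5 = 1.

23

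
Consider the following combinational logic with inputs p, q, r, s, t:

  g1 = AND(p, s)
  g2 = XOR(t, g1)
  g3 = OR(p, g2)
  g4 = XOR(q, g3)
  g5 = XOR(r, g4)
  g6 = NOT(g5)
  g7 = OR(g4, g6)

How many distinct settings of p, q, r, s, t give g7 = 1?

24

g7 = OR(g4, g6) must be 1, so at least one of g4, g6 is 1.
Enumerating the 32 input combinations, 24 give g7 = 1 and 8 give g7 = 0.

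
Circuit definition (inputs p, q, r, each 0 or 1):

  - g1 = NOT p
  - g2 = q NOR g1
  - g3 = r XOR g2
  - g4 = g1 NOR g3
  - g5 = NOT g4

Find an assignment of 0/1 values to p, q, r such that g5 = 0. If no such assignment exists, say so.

p=1 q=1 r=0

g5 = NOT g4 must be 0, so g4 = 1.
g4 = g1 NOR g3 must be 1, so both g1 = 0 and g3 = 0.
g1 = NOT p must be 0, so p = 1.
Check with p=1 q=1 r=0:
g1 = NOT p = NOT 1 = 0
g2 = q NOR g1 = 1 NOR 0 = 0
g3 = r XOR g2 = 0 XOR 0 = 0
g4 = g1 NOR g3 = 0 NOR 0 = 1
g5 = NOT g4 = NOT 1 = 0
So g5 = 0 as required.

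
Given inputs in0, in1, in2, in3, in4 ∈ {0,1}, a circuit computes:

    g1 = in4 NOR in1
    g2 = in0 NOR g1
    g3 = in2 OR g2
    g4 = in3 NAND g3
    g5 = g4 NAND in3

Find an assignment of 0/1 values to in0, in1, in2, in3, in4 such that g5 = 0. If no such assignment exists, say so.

g5 = g4 NAND in3 must be 0, so both g4 = 1 and in3 = 1.
g4 = in3 NAND g3 must be 1, so at least one of in3, g3 is 0.
Check with in0=1, in1=1, in2=0, in3=1, in4=1:
g1 = in4 NOR in1 = 1 NOR 1 = 0
g2 = in0 NOR g1 = 1 NOR 0 = 0
g3 = in2 OR g2 = 0 OR 0 = 0
g4 = in3 NAND g3 = 1 NAND 0 = 1
g5 = g4 NAND in3 = 1 NAND 1 = 0
So g5 = 0 as required.

in0=1, in1=1, in2=0, in3=1, in4=1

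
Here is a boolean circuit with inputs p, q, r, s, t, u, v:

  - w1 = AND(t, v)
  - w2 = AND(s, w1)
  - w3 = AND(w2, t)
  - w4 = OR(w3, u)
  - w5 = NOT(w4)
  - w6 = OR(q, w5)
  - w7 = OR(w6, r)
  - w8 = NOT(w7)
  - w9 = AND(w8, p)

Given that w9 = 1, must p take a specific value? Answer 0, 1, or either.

w9 = AND(w8, p) must be 1, so both w8 = 1 and p = 1.
Every assignment with w9 = 1 has p = 1; there are 9 such assignment(s).

1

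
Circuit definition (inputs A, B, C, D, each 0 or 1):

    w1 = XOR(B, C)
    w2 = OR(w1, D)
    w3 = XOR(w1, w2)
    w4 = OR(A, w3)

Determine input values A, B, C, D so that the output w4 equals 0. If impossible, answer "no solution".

A=0, B=1, C=1, D=0

Check with A=0, B=1, C=1, D=0:
w1 = XOR(B, C) = XOR(1, 1) = 0
w2 = OR(w1, D) = OR(0, 0) = 0
w3 = XOR(w1, w2) = XOR(0, 0) = 0
w4 = OR(A, w3) = OR(0, 0) = 0
So w4 = 0 as required.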